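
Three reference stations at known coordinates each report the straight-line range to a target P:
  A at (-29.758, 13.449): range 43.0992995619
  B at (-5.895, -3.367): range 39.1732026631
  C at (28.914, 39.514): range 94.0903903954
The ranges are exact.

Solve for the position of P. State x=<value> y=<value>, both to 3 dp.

eq1: (x + 29.758)² + (y − 13.449)² = 43.0992995619²
eq2: (x + 5.895)² + (y + 3.367)² = 39.1732026631²
eq3: (x − 28.914)² + (y − 39.514)² = 94.0903903954²
eq3−eq1, eq3−eq2 (x²,y² cancel):
  -117.344·x − 52.130·y = 5664.490515
  -69.618·x − 85.762·y = 4967.173880
det = -117.344·-85.762 − -52.130·-69.618 = 6434.469788
x = (5664.490515·-85.762 − -52.130·4967.173880) / 6434.469788 = -35.256869
y = (-117.344·4967.173880 − 5664.490515·-69.618) / 6434.469788 = -29.298071

x=-35.257 y=-29.298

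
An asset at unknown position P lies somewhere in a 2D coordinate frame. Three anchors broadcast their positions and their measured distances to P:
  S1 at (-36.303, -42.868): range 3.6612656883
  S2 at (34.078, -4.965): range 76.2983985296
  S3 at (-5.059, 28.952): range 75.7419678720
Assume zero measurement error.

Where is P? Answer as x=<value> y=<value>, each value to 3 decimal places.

eq1: (x + 36.303)² + (y + 42.868)² = 3.6612656883²
eq2: (x − 34.078)² + (y + 4.965)² = 76.2983985296²
eq3: (x + 5.059)² + (y − 28.952)² = 75.7419678720²
eq1−eq2, eq1−eq3 (x²,y² cancel):
  140.762·x + 75.806·y = -7777.652676
  62.488·x + 143.640·y = -8015.202279
det = 140.762·143.640 − 75.806·62.488 = 15482.088352
x = (-7777.652676·143.640 − 75.806·-8015.202279) / 15482.088352 = -32.914268
y = (140.762·-8015.202279 − -7777.652676·62.488) / 15482.088352 = -41.481868

x=-32.914 y=-41.482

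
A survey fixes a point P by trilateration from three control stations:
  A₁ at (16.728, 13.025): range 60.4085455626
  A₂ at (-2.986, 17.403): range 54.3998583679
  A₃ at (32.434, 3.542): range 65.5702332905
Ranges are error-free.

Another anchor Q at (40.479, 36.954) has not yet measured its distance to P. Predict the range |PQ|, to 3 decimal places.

94.023

eq1: (x − 16.728)² + (y − 13.025)² = 60.4085455626²
eq2: (x + 2.986)² + (y − 17.403)² = 54.3998583679²
eq3: (x − 32.434)² + (y − 3.542)² = 65.5702332905²
eq3−eq1, eq3−eq2 (x²,y² cancel):
  -31.412·x + 18.966·y = 35.229606
  -70.840·x + 27.722·y = 587.381388
det = -31.412·27.722 − 18.966·-70.840 = 472.747976
x = (35.229606·27.722 − 18.966·587.381388) / 472.747976 = -21.499067
y = (-31.412·587.381388 − 35.229606·-70.840) / 472.747976 = -33.749820
|P − Q| = √((-21.499067 − 40.479)² + (-33.749820 − 36.954)²) = 94.022927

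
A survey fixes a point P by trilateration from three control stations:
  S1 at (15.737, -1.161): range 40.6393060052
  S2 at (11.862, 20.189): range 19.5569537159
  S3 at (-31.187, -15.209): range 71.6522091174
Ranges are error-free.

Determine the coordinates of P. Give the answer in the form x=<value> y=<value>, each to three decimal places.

x=15.115 y=39.474

eq1: (x − 15.737)² + (y + 1.161)² = 40.6393060052²
eq2: (x − 11.862)² + (y − 20.189)² = 19.5569537159²
eq3: (x + 31.187)² + (y + 15.209)² = 71.6522091174²
eq1−eq3, eq1−eq2 (x²,y² cancel):
  -93.848·x − 28.096·y = -2527.544319
  -7.750·x + 42.700·y = 1568.380429
det = -93.848·42.700 − -28.096·-7.750 = -4225.053600
x = (-2527.544319·42.700 − -28.096·1568.380429) / -4225.053600 = 15.114820
y = (-93.848·1568.380429 − -2527.544319·-7.750) / -4225.053600 = 39.473543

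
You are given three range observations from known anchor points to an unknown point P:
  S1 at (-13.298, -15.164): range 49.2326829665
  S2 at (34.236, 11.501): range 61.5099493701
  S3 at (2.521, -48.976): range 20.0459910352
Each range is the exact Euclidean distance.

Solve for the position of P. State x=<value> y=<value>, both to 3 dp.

x=22.567 y=-48.892

eq1: (x + 13.298)² + (y + 15.164)² = 49.2326829665²
eq2: (x − 34.236)² + (y − 11.501)² = 61.5099493701²
eq3: (x − 2.521)² + (y + 48.976)² = 20.0459910352²
eq2−eq3, eq2−eq1 (x²,y² cancel):
  -63.430·x − 120.954·y = 4482.259435
  -95.068·x − 53.330·y = 462.023802
det = -63.430·-53.330 − -120.954·-95.068 = -8116.132972
x = (4482.259435·-53.330 − -120.954·462.023802) / -8116.132972 = 22.566815
y = (-63.430·462.023802 − 4482.259435·-95.068) / -8116.132972 = -48.891913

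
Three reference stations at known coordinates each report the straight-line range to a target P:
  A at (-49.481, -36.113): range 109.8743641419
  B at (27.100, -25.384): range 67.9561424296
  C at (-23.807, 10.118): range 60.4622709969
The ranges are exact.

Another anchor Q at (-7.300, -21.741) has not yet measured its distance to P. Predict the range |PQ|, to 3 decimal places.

72.986

eq1: (x + 49.481)² + (y + 36.113)² = 109.8743641419²
eq2: (x − 27.100)² + (y + 25.384)² = 67.9561424296²
eq3: (x + 23.807)² + (y − 10.118)² = 60.4622709969²
eq1−eq2, eq1−eq3 (x²,y² cancel):
  153.162·x + 21.458·y = 5080.577928
  51.348·x + 92.462·y = 5333.318724
det = 153.162·92.462 − 21.458·51.348 = 13059.839460
x = (5080.577928·92.462 − 21.458·5333.318724) / 13059.839460 = 27.206923
y = (153.162·5333.318724 − 5080.577928·51.348) / 13059.839460 = 42.572058
|P − Q| = √((27.206923 − -7.300)² + (42.572058 − -21.741)²) = 72.985596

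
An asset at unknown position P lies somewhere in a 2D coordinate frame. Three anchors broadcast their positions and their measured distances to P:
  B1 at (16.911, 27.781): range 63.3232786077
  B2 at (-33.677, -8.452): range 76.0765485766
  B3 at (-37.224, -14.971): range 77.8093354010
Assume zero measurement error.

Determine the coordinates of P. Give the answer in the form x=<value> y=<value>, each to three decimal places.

eq1: (x − 16.911)² + (y − 27.781)² = 63.3232786077²
eq2: (x + 33.677)² + (y + 8.452)² = 76.0765485766²
eq3: (x + 37.224)² + (y + 14.971)² = 77.8093354010²
eq1−eq2, eq1−eq3 (x²,y² cancel):
  -101.176·x − 72.466·y = -1629.992879
  -108.270·x − 85.504·y = -1492.463927
det = -101.176·-85.504 − -72.466·-108.270 = 805.058884
x = (-1629.992879·-85.504 − -72.466·-1492.463927) / 805.058884 = 38.777313
y = (-101.176·-1492.463927 − -1629.992879·-108.270) / 805.058884 = -31.647124

x=38.777 y=-31.647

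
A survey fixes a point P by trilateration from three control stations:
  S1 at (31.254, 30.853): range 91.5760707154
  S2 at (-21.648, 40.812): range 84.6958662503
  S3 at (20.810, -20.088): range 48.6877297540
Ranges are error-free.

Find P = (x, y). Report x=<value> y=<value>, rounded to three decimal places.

eq1: (x − 31.254)² + (y − 30.853)² = 91.5760707154²
eq2: (x + 21.648)² + (y − 40.812)² = 84.6958662503²
eq3: (x − 20.810)² + (y + 20.088)² = 48.6877297540²
eq3−eq2, eq3−eq1 (x²,y² cancel):
  -84.916·x + 121.800·y = -3505.223327
  20.888·x + 101.882·y = -4923.545418
det = -84.916·101.882 − 121.800·20.888 = -11195.570312
x = (-3505.223327·101.882 − 121.800·-4923.545418) / -11195.570312 = -21.666486
y = (-84.916·-4923.545418 − -3505.223327·20.888) / -11195.570312 = -43.883864

x=-21.666 y=-43.884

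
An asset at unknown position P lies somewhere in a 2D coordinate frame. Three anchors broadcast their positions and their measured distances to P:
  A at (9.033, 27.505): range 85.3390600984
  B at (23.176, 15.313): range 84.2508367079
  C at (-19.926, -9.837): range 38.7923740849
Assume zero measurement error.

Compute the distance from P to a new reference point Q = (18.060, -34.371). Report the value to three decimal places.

54.309

eq1: (x − 9.033)² + (y − 27.505)² = 85.3390600984²
eq2: (x − 23.176)² + (y − 15.313)² = 84.2508367079²
eq3: (x + 19.926)² + (y + 9.837)² = 38.7923740849²
eq3−eq2, eq3−eq1 (x²,y² cancel):
  86.204·x + 50.300·y = -5315.552299
  57.918·x + 74.684·y = -5433.598822
det = 86.204·74.684 − 50.300·57.918 = 3524.784136
x = (-5315.552299·74.684 − 50.300·-5433.598822) / 3524.784136 = -35.087734
y = (86.204·-5433.598822 − -5315.552299·57.918) / 3524.784136 = -45.543724
|P − Q| = √((-35.087734 − 18.060)² + (-45.543724 − -34.371)²) = 54.309404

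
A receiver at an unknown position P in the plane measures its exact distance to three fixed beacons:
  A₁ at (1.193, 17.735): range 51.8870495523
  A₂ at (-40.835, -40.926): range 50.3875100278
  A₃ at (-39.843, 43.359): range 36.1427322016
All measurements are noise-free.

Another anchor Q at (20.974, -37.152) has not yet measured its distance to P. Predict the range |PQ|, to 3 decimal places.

eq1: (x − 1.193)² + (y − 17.735)² = 51.8870495523²
eq2: (x + 40.835)² + (y + 40.926)² = 50.3875100278²
eq3: (x + 39.843)² + (y − 43.359)² = 36.1427322016²
eq2−eq1, eq2−eq3 (x²,y² cancel):
  84.056·x + 117.322·y = -3179.845971
  1.984·x + 168.570·y = 1357.636905
det = 84.056·168.570 − 117.322·1.984 = 13936.553072
x = (-3179.845971·168.570 − 117.322·1357.636905) / 13936.553072 = -49.890910
y = (84.056·1357.636905 − -3179.845971·1.984) / 13936.553072 = 8.641042
|P − Q| = √((-49.890910 − 20.974)² + (8.641042 − -37.152)²) = 84.373208

84.373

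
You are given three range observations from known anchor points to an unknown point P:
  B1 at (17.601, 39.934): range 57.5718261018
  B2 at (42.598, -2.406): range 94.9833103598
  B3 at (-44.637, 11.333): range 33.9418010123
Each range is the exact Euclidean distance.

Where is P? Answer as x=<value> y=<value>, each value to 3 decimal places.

x=-39.754 y=44.922

eq1: (x − 17.601)² + (y − 39.934)² = 57.5718261018²
eq2: (x − 42.598)² + (y + 2.406)² = 94.9833103598²
eq3: (x + 44.637)² + (y − 11.333)² = 33.9418010123²
eq1−eq2, eq1−eq3 (x²,y² cancel):
  49.994·x − 84.680·y = -5791.455203
  -124.476·x − 57.202·y = 2378.848406
det = 49.994·-57.202 − -84.680·-124.476 = -13400.384468
x = (-5791.455203·-57.202 − -84.680·2378.848406) / -13400.384468 = -39.754360
y = (49.994·2378.848406 − -5791.455203·-124.476) / -13400.384468 = 44.921773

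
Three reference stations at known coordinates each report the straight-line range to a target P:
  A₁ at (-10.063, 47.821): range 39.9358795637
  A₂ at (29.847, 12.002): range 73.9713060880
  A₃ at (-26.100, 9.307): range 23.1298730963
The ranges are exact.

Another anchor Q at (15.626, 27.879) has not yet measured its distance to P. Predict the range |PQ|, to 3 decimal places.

eq1: (x + 10.063)² + (y − 47.821)² = 39.9358795637²
eq2: (x − 29.847)² + (y − 12.002)² = 73.9713060880²
eq3: (x + 26.100)² + (y − 9.307)² = 23.1298730963²
eq3−eq2, eq3−eq1 (x²,y² cancel):
  111.894·x + 5.390·y = -4669.701931
  32.074·x + 77.028·y = 560.398314
det = 111.894·77.028 − 5.390·32.074 = 8446.092172
x = (-4669.701931·77.028 − 5.390·560.398314) / 8446.092172 = -42.945109
y = (111.894·560.398314 − -4669.701931·32.074) / 8446.092172 = 25.157342
|P − Q| = √((-42.945109 − 15.626)² + (25.157342 − 27.879)²) = 58.634309

58.634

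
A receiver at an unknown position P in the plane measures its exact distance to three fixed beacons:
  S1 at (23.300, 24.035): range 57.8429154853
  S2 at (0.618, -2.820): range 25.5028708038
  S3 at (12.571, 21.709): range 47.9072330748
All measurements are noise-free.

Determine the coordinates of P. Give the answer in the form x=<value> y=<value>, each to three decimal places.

eq1: (x − 23.300)² + (y − 24.035)² = 57.8429154853²
eq2: (x − 0.618)² + (y + 2.820)² = 25.5028708038²
eq3: (x − 12.571)² + (y − 21.709)² = 47.9072330748²
eq3−eq1, eq3−eq2 (x²,y² cancel):
  21.458·x + 4.652·y = -559.439388
  -23.906·x − 49.058·y = 1023.730164
det = 21.458·-49.058 − 4.652·-23.906 = -941.475852
x = (-559.439388·-49.058 − 4.652·1023.730164) / -941.475852 = -24.092583
y = (21.458·1023.730164 − -559.439388·-23.906) / -941.475852 = -9.127418

x=-24.093 y=-9.127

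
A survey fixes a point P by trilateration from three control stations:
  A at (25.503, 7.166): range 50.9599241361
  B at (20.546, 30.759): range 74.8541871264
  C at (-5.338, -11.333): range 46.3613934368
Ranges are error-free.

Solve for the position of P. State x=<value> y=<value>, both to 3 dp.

x=27.814 y=-43.741

eq1: (x − 25.503)² + (y − 7.166)² = 50.9599241361²
eq2: (x − 20.546)² + (y − 30.759)² = 74.8541871264²
eq3: (x + 5.338)² + (y + 11.333)² = 46.3613934368²
eq3−eq1, eq3−eq2 (x²,y² cancel):
  61.682·x + 36.998·y = 97.288365
  51.768·x + 84.184·y = -2242.447465
det = 61.682·84.184 − 36.998·51.768 = 3277.325024
x = (97.288365·84.184 − 36.998·-2242.447465) / 3277.325024 = 27.814207
y = (61.682·-2242.447465 − 97.288365·51.768) / 3277.325024 = -43.741487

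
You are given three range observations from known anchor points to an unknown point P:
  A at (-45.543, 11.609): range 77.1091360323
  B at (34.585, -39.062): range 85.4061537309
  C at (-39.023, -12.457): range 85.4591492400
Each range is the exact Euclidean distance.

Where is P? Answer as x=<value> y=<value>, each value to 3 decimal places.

eq1: (x + 45.543)² + (y − 11.609)² = 77.1091360323²
eq2: (x − 34.585)² + (y + 39.062)² = 85.4061537309²
eq3: (x + 39.023)² + (y + 12.457)² = 85.4591492400²
eq1−eq2, eq1−eq3 (x²,y² cancel):
  160.256·x − 101.342·y = -835.363896
  13.040·x − 48.132·y = -1888.409681
det = 160.256·-48.132 − -101.342·13.040 = -6391.942112
x = (-835.363896·-48.132 − -101.342·-1888.409681) / -6391.942112 = 23.649695
y = (160.256·-1888.409681 − -835.363896·13.040) / -6391.942112 = 45.641189

x=23.650 y=45.641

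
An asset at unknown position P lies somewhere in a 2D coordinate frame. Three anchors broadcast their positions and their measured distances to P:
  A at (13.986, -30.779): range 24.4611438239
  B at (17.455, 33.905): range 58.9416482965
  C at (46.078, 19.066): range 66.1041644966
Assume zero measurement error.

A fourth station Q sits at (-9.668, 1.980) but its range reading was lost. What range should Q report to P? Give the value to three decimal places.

21.485

eq1: (x − 13.986)² + (y + 30.779)² = 24.4611438239²
eq2: (x − 17.455)² + (y − 33.905)² = 58.9416482965²
eq3: (x − 46.078)² + (y − 19.066)² = 66.1041644966²
eq3−eq1, eq3−eq2 (x²,y² cancel):
  -64.184·x − 99.690·y = 2427.673604
  -57.246·x + 29.678·y = -136.825730
det = -64.184·29.678 − -99.690·-57.246 = -7611.706492
x = (2427.673604·29.678 − -99.690·-136.825730) / -7611.706492 = -7.673488
y = (-64.184·-136.825730 − 2427.673604·-57.246) / -7611.706492 = -19.411761
|P − Q| = √((-7.673488 − -9.668)² + (-19.411761 − 1.980)²) = 21.484541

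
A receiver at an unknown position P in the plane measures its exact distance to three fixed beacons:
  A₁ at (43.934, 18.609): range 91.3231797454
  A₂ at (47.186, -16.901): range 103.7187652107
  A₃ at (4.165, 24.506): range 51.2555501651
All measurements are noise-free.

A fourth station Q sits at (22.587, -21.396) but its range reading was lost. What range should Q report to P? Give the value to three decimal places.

eq1: (x − 43.934)² + (y − 18.609)² = 91.3231797454²
eq2: (x − 47.186)² + (y + 16.901)² = 103.7187652107²
eq3: (x − 4.165)² + (y − 24.506)² = 51.2555501651²
eq3−eq2, eq3−eq1 (x²,y² cancel):
  86.042·x − 82.814·y = -6236.179698
  79.538·x − 11.794·y = -4054.191760
det = 86.042·-11.794 − -82.814·79.538 = 5572.080584
x = (-6236.179698·-11.794 − -82.814·-4054.191760) / 5572.080584 = -47.055015
y = (86.042·-4054.191760 − -6236.179698·79.538) / 5572.080584 = 26.414279
|P − Q| = √((-47.055015 − 22.587)² + (26.414279 − -21.396)²) = 84.473860

84.474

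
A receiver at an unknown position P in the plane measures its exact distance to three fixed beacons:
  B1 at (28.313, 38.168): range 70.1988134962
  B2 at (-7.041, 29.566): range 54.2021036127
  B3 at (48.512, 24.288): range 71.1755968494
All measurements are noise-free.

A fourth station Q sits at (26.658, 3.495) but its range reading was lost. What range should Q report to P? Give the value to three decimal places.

eq1: (x − 28.313)² + (y − 38.168)² = 70.1988134962²
eq2: (x + 7.041)² + (y − 29.566)² = 54.2021036127²
eq3: (x − 48.512)² + (y − 24.288)² = 71.1755968494²
eq1−eq2, eq1−eq3 (x²,y² cancel):
  -70.708·x − 17.204·y = 655.307224
  40.398·x − 27.760·y = 546.806724
det = -70.708·-27.760 − -17.204·40.398 = 2657.861272
x = (655.307224·-27.760 − -17.204·546.806724) / 2657.861272 = -3.304938
y = (-70.708·546.806724 − 655.307224·40.398) / 2657.861272 = -24.507190
|P − Q| = √((-3.304938 − 26.658)² + (-24.507190 − 3.495)²) = 41.010977

41.011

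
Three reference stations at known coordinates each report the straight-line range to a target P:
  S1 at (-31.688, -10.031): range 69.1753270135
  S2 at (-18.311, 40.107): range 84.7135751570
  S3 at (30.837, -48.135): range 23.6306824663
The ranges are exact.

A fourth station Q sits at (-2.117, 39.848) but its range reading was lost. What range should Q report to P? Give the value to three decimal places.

75.174

eq1: (x + 31.688)² + (y + 10.031)² = 69.1753270135²
eq2: (x + 18.311)² + (y − 40.107)² = 84.7135751570²
eq3: (x − 30.837)² + (y + 48.135)² = 23.6306824663²
eq2−eq3, eq2−eq1 (x²,y² cancel):
  98.296·x − 176.484·y = 7942.015286
  -26.754·x − 100.276·y = 1552.050083
det = 98.296·-100.276 − -176.484·-26.754 = -14578.382632
x = (7942.015286·-100.276 − -176.484·1552.050083) / -14578.382632 = 35.839471
y = (98.296·1552.050083 − 7942.015286·-26.754) / -14578.382632 = -25.039883
|P − Q| = √((35.839471 − -2.117)² + (-25.039883 − 39.848)²) = 75.174005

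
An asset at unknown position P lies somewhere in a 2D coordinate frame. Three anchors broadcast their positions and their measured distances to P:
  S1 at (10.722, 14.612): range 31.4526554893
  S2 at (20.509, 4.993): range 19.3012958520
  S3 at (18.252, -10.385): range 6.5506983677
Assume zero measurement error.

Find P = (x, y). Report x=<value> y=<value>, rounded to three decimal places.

x=23.685 y=-14.045

eq1: (x − 10.722)² + (y − 14.612)² = 31.4526554893²
eq2: (x − 20.509)² + (y − 4.993)² = 19.3012958520²
eq3: (x − 18.252)² + (y + 10.385)² = 6.5506983677²
eq1−eq2, eq1−eq3 (x²,y² cancel):
  19.574·x − 19.238·y = 733.806818
  15.060·x − 49.994·y = 1058.869789
det = 19.574·-49.994 − -19.238·15.060 = -688.858276
x = (733.806818·-49.994 − -19.238·1058.869789) / -688.858276 = 23.684699
y = (19.574·1058.869789 − 733.806818·15.060) / -688.858276 = -14.045250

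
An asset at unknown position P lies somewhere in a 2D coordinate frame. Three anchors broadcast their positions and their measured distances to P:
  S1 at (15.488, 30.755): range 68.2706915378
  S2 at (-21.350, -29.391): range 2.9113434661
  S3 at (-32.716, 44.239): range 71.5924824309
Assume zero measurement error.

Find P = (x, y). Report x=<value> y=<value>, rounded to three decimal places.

x=-21.697 y=-26.500

eq1: (x − 15.488)² + (y − 30.755)² = 68.2706915378²
eq2: (x + 21.350)² + (y + 29.391)² = 2.9113434661²
eq3: (x + 32.716)² + (y − 44.239)² = 71.5924824309²
eq1−eq2, eq1−eq3 (x²,y² cancel):
  -73.676·x − 120.292·y = 4786.316614
  -96.408·x + 26.968·y = 1377.081390
det = -73.676·26.968 − -120.292·-96.408 = -13584.005504
x = (4786.316614·26.968 − -120.292·1377.081390) / -13584.005504 = -21.696786
y = (-73.676·1377.081390 − 4786.316614·-96.408) / -13584.005504 = -26.500384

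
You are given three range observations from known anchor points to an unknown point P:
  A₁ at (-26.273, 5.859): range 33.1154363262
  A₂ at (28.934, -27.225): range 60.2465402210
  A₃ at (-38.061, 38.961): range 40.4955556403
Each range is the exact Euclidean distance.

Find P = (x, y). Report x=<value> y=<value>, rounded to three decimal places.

x=0.214 y=25.735

eq1: (x + 26.273)² + (y − 5.859)² = 33.1154363262²
eq2: (x − 28.934)² + (y + 27.225)² = 60.2465402210²
eq3: (x + 38.061)² + (y − 38.961)² = 40.4955556403²
eq1−eq3, eq1−eq2 (x²,y² cancel):
  -23.576·x + 66.204·y = 1698.742928
  110.414·x − 66.168·y = -1679.234915
det = -23.576·-66.168 − 66.204·110.414 = -5749.871688
x = (1698.742928·-66.168 − 66.204·-1679.234915) / -5749.871688 = 0.213979
y = (-23.576·-1679.234915 − 1698.742928·110.414) / -5749.871688 = 25.735419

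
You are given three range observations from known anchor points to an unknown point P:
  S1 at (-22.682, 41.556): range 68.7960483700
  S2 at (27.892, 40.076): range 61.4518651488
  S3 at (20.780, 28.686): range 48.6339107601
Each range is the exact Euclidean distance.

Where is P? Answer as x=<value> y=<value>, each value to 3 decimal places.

eq1: (x + 22.682)² + (y − 41.556)² = 68.7960483700²
eq2: (x − 27.892)² + (y − 40.076)² = 61.4518651488²
eq3: (x − 20.780)² + (y − 28.686)² = 48.6339107601²
eq2−eq3, eq2−eq1 (x²,y² cancel):
  -14.224·x − 22.780·y = 281.720010
  -101.148·x + 2.960·y = -1099.239721
det = -14.224·2.960 − -22.780·-101.148 = -2346.254480
x = (281.720010·2.960 − -22.780·-1099.239721) / -2346.254480 = 10.317205
y = (-14.224·-1099.239721 − 281.720010·-101.148) / -2346.254480 = -18.809128

x=10.317 y=-18.809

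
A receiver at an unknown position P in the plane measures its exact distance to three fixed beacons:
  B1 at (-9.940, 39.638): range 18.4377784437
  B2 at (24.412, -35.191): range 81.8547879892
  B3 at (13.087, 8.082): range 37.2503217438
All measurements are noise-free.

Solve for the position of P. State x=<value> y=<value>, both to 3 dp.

eq1: (x + 9.940)² + (y − 39.638)² = 18.4377784437²
eq2: (x − 24.412)² + (y + 35.191)² = 81.8547879892²
eq3: (x − 13.087)² + (y − 8.082)² = 37.2503217438²
eq3−eq2, eq3−eq1 (x²,y² cancel):
  22.650·x − 86.546·y = -3714.855915
  -46.054·x + 63.112·y = 2481.021147
det = 22.650·63.112 − -86.546·-46.054 = -2556.302684
x = (-3714.855915·63.112 − -86.546·2481.021147) / -2556.302684 = 7.717995
y = (22.650·2481.021147 − -3714.855915·-46.054) / -2556.302684 = 44.943365

x=7.718 y=44.943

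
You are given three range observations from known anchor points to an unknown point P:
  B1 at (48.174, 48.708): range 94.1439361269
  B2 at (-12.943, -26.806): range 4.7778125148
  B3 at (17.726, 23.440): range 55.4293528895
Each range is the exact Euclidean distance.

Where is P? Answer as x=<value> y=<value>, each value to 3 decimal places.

x=-13.851 y=-22.115

eq1: (x − 48.174)² + (y − 48.708)² = 94.1439361269²
eq2: (x + 12.943)² + (y + 26.806)² = 4.7778125148²
eq3: (x − 17.726)² + (y − 23.440)² = 55.4293528895²
eq3−eq2, eq3−eq1 (x²,y² cancel):
  -61.338·x − 100.492·y = 3072.023878
  60.896·x + 50.536·y = -1961.108684
det = -61.338·50.536 − -100.492·60.896 = 3019.783664
x = (3072.023878·50.536 − -100.492·-1961.108684) / 3019.783664 = -13.851302
y = (-61.338·-1961.108684 − 3072.023878·60.896) / 3019.783664 = -22.115320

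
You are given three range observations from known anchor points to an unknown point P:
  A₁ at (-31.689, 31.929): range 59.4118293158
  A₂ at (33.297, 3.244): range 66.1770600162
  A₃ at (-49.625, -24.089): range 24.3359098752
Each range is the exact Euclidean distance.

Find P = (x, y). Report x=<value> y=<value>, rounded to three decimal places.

x=-25.483 y=-27.158

eq1: (x + 31.689)² + (y − 31.929)² = 59.4118293158²
eq2: (x − 33.297)² + (y − 3.244)² = 66.1770600162²
eq3: (x + 49.625)² + (y + 24.089)² = 24.3359098752²
eq3−eq2, eq3−eq1 (x²,y² cancel):
  165.844·x + 54.666·y = -5710.873564
  35.872·x + 112.036·y = -3956.795737
det = 165.844·112.036 − 54.666·35.872 = 16619.519632
x = (-5710.873564·112.036 − 54.666·-3956.795737) / 16619.519632 = -25.483362
y = (165.844·-3956.795737 − -5710.873564·35.872) / 16619.519632 = -27.157847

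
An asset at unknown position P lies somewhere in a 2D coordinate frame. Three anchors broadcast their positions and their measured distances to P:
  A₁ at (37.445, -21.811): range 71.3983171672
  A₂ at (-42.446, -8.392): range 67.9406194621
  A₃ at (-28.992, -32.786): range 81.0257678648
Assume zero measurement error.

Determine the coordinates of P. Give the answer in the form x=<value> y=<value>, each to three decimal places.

x=3.948 y=41.242

eq1: (x − 37.445)² + (y + 21.811)² = 71.3983171672²
eq2: (x + 42.446)² + (y + 8.392)² = 67.9406194621²
eq3: (x + 28.992)² + (y + 32.786)² = 81.0257678648²
eq3−eq1, eq3−eq2 (x²,y² cancel):
  132.874·x + 21.950·y = 1429.845250
  -26.908·x + 48.788·y = 1905.878005
det = 132.874·48.788 − 21.950·-26.908 = 7073.287312
x = (1429.845250·48.788 − 21.950·1905.878005) / 7073.287312 = 3.947990
y = (132.874·1905.878005 − 1429.845250·-26.908) / 7073.287312 = 41.241914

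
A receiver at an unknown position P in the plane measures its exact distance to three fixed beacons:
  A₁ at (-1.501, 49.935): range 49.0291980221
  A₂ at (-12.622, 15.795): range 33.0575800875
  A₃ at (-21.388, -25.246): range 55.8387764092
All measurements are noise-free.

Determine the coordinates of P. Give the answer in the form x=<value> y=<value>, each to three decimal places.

x=-44.147 y=25.744

eq1: (x + 1.501)² + (y − 49.935)² = 49.0291980221²
eq2: (x + 12.622)² + (y − 15.795)² = 33.0575800875²
eq3: (x + 21.388)² + (y + 25.246)² = 55.8387764092²
eq3−eq2, eq3−eq1 (x²,y² cancel):
  17.532·x + 82.082·y = 1339.155199
  39.774·x + 150.362·y = 2115.056858
det = 17.532·150.362 − 82.082·39.774 = -628.582884
x = (1339.155199·150.362 − 82.082·2115.056858) / -628.582884 = -44.146854
y = (17.532·2115.056858 − 1339.155199·39.774) / -628.582884 = 25.744230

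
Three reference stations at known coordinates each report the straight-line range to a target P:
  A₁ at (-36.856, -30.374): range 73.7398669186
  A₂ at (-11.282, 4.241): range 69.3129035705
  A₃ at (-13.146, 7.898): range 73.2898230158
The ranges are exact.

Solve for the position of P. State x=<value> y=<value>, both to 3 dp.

eq1: (x + 36.856)² + (y + 30.374)² = 73.7398669186²
eq2: (x + 11.282)² + (y − 4.241)² = 69.3129035705²
eq3: (x + 13.146)² + (y − 7.898)² = 73.2898230158²
eq3−eq2, eq3−eq1 (x²,y² cancel):
  3.728·x − 7.314·y = 477.193441
  -47.420·x − 76.544·y = 1979.579077
det = 3.728·-76.544 − -7.314·-47.420 = -632.185912
x = (477.193441·-76.544 − -7.314·1979.579077) / -632.185912 = 34.875268
y = (3.728·1979.579077 − 477.193441·-47.420) / -632.185912 = -47.467657

x=34.875 y=-47.468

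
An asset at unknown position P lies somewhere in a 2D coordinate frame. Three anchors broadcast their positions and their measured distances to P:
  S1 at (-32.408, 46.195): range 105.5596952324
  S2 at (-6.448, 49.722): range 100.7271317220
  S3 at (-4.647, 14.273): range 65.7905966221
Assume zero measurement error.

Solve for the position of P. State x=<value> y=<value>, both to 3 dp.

x=12.962 y=-49.117

eq1: (x + 32.408)² + (y − 46.195)² = 105.5596952324²
eq2: (x + 6.448)² + (y − 49.722)² = 100.7271317220²
eq3: (x + 4.647)² + (y − 14.273)² = 65.7905966221²
eq2−eq1, eq2−eq3 (x²,y² cancel):
  -51.920·x − 7.054·y = -326.491692
  3.602·x − 70.898·y = 3529.011611
det = -51.920·-70.898 − -7.054·3.602 = 3706.432668
x = (-326.491692·-70.898 − -7.054·3529.011611) / 3706.432668 = 12.961589
y = (-51.920·3529.011611 − -326.491692·3.602) / 3706.432668 = -49.117379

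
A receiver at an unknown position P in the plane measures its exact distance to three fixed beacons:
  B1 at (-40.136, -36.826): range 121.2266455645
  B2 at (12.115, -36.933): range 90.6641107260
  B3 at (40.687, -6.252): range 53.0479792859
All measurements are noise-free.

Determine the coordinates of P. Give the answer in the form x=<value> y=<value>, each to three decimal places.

eq1: (x + 40.136)² + (y + 36.826)² = 121.2266455645²
eq2: (x − 12.115)² + (y + 36.933)² = 90.6641107260²
eq3: (x − 40.687)² + (y + 6.252)² = 53.0479792859²
eq2−eq1, eq2−eq3 (x²,y² cancel):
  -104.502·x + 0.214·y = -5019.685563
  57.144·x + 61.362·y = 5589.592626
det = -104.502·61.362 − 0.214·57.144 = -6424.680540
x = (-5019.685563·61.362 − 0.214·5589.592626) / -6424.680540 = 48.129104
y = (-104.502·5589.592626 − -5019.685563·57.144) / -6424.680540 = 46.271359

x=48.129 y=46.271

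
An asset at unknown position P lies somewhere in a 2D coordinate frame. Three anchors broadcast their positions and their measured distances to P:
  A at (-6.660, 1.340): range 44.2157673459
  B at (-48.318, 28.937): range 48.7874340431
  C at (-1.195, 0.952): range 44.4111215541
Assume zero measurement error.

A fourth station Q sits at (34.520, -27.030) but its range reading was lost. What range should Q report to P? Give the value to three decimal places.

eq1: (x + 6.660)² + (y − 1.340)² = 44.2157673459²
eq2: (x + 48.318)² + (y − 28.937)² = 48.7874340431²
eq3: (x + 1.195)² + (y − 0.952)² = 44.4111215541²
eq2−eq1, eq2−eq3 (x²,y² cancel):
  83.316·x − 55.194·y = -2700.648254
  94.246·x − 55.970·y = -2761.778761
det = 83.316·-55.970 − -55.194·94.246 = 538.617204
x = (-2700.648254·-55.970 − -55.194·-2761.778761) / 538.617204 = -2.373363
y = (83.316·-2761.778761 − -2700.648254·94.246) / 538.617204 = 45.347486
|P − Q| = √((-2.373363 − 34.520)² + (45.347486 − -27.030)²) = 81.238050

81.238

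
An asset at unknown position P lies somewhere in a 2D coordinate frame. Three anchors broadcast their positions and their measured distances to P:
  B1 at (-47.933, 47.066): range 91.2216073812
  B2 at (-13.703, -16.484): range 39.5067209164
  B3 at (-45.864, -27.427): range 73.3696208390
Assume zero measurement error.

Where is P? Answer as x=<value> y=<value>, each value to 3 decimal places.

eq1: (x + 47.933)² + (y − 47.066)² = 91.2216073812²
eq2: (x + 13.703)² + (y + 16.484)² = 39.5067209164²
eq3: (x + 45.864)² + (y + 27.427)² = 73.3696208390²
eq1−eq2, eq1−eq3 (x²,y² cancel):
  68.460·x − 127.100·y = 2707.314276
  4.138·x − 148.986·y = 1281.246371
det = 68.460·-148.986 − -127.100·4.138 = -9673.641760
x = (2707.314276·-148.986 − -127.100·1281.246371) / -9673.641760 = 24.861941
y = (68.460·1281.246371 − 2707.314276·4.138) / -9673.641760 = -7.909251

x=24.862 y=-7.909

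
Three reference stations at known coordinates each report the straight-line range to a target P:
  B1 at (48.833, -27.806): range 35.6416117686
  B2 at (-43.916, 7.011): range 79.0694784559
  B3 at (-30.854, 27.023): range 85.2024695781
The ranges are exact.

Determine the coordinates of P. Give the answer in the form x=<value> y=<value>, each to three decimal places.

eq1: (x − 48.833)² + (y + 27.806)² = 35.6416117686²
eq2: (x + 43.916)² + (y − 7.011)² = 79.0694784559²
eq3: (x + 30.854)² + (y − 27.023)² = 85.2024695781²
eq1−eq2, eq1−eq3 (x²,y² cancel):
  -185.498·x + 69.634·y = -6161.724282
  -159.374·x + 109.658·y = -7464.760013
det = -185.498·109.658 − 69.634·-159.374 = -9243.490568
x = (-6161.724282·109.658 − 69.634·-7464.760013) / -9243.490568 = 16.863896
y = (-185.498·-7464.760013 − -6161.724282·-159.374) / -9243.490568 = -43.563566

x=16.864 y=-43.564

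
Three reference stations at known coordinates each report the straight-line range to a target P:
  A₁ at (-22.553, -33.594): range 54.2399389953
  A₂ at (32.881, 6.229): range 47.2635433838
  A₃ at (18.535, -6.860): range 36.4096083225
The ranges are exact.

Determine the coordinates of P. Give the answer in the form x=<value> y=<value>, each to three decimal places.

x=31.178 y=-41.004

eq1: (x + 22.553)² + (y + 33.594)² = 54.2399389953²
eq2: (x − 32.881)² + (y − 6.229)² = 47.2635433838²
eq3: (x − 18.535)² + (y + 6.860)² = 36.4096083225²
eq1−eq3, eq1−eq2 (x²,y² cancel):
  82.176·x + 53.468·y = 369.722584
  110.868·x + 79.646·y = 190.894406
det = 82.176·79.646 − 53.468·110.868 = 617.099472
x = (369.722584·79.646 − 53.468·190.894406) / 617.099472 = 31.178414
y = (82.176·190.894406 − 369.722584·110.868) / 617.099472 = -41.003867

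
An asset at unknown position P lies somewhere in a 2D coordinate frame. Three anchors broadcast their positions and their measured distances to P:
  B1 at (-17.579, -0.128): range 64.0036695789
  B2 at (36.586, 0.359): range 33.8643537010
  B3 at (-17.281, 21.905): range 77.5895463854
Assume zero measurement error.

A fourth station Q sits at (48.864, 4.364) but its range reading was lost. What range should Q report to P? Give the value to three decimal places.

eq1: (x + 17.579)² + (y + 0.128)² = 64.0036695789²
eq2: (x − 36.586)² + (y − 0.359)² = 33.8643537010²
eq3: (x + 17.281)² + (y − 21.905)² = 77.5895463854²
eq3−eq1, eq3−eq2 (x²,y² cancel):
  -0.596·x − 44.066·y = 1454.243628
  107.734·x − 43.092·y = 5433.545548
det = -0.596·-43.092 − -44.066·107.734 = 4773.089276
x = (1454.243628·-43.092 − -44.066·5433.545548) / 4773.089276 = 37.034369
y = (-0.596·5433.545548 − 1454.243628·107.734) / 4773.089276 = -33.502385
|P − Q| = √((37.034369 − 48.864)² + (-33.502385 − 4.364)²) = 39.671190

39.671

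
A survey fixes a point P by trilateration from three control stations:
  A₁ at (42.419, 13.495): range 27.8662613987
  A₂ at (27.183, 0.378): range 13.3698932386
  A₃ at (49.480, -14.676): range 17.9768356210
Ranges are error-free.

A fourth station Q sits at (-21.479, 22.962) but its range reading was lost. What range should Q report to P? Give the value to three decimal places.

eq1: (x − 42.419)² + (y − 13.495)² = 27.8662613987²
eq2: (x − 27.183)² + (y − 0.378)² = 13.3698932386²
eq3: (x − 49.480)² + (y + 14.676)² = 17.9768356210²
eq2−eq3, eq2−eq1 (x²,y² cancel):
  44.594·x − 30.108·y = 1780.184429
  30.472·x + 26.234·y = 644.653734
det = 44.594·26.234 − -30.108·30.472 = 2087.329972
x = (1780.184429·26.234 − -30.108·644.653734) / 2087.329972 = 31.672325
y = (44.594·644.653734 − 1780.184429·30.472) / 2087.329972 = -12.215649
|P − Q| = √((31.672325 − -21.479)² + (-12.215649 − 22.962)²) = 63.737982

63.738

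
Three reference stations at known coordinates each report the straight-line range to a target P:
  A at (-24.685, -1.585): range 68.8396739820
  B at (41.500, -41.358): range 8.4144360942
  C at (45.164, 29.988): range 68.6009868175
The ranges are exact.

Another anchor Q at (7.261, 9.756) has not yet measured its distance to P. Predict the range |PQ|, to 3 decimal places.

eq1: (x + 24.685)² + (y + 1.585)² = 68.8396739820²
eq2: (x − 41.500)² + (y + 41.358)² = 8.4144360942²
eq3: (x − 45.164)² + (y − 29.988)² = 68.6009868175²
eq3−eq2, eq3−eq1 (x²,y² cancel):
  -7.328·x − 142.692·y = 5128.959782
  -139.698·x − 63.146·y = -2360.010912
det = -7.328·-63.146 − -142.692·-139.698 = -19471.053128
x = (5128.959782·-63.146 − -142.692·-2360.010912) / -19471.053128 = 33.928723
y = (-7.328·-2360.010912 − 5128.959782·-139.698) / -19471.053128 = -37.686692
|P − Q| = √((33.928723 − 7.261)² + (-37.686692 − 9.756)²) = 54.424043

54.424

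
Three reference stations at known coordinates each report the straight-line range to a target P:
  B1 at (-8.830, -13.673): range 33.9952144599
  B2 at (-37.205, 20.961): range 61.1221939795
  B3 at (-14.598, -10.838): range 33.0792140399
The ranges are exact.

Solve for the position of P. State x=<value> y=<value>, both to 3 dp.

x=-30.579 y=-39.801

eq1: (x + 8.830)² + (y + 13.673)² = 33.9952144599²
eq2: (x + 37.205)² + (y − 20.961)² = 61.1221939795²
eq3: (x + 14.598)² + (y + 10.838)² = 33.0792140399²
eq3−eq2, eq3−eq1 (x²,y² cancel):
  -45.214·x + 63.598·y = -1148.676497
  11.536·x − 5.670·y = -127.084224
det = -45.214·-5.670 − 63.598·11.536 = -477.303148
x = (-1148.676497·-5.670 − 63.598·-127.084224) / -477.303148 = -30.578676
y = (-45.214·-127.084224 − -1148.676497·11.536) / -477.303148 = -39.800949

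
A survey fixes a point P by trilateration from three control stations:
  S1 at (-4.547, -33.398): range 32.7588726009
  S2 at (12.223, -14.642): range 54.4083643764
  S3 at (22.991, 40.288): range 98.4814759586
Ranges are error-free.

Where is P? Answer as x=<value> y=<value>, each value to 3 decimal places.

x=-37.008 y=-37.806

eq1: (x + 4.547)² + (y + 33.398)² = 32.7588726009²
eq2: (x − 12.223)² + (y + 14.642)² = 54.4083643764²
eq3: (x − 22.991)² + (y − 40.288)² = 98.4814759586²
eq3−eq2, eq3−eq1 (x²,y² cancel):
  -21.536·x − 109.860·y = 4950.411861
  -55.076·x − 147.372·y = 7609.849961
det = -21.536·-147.372 − -109.860·-55.076 = -2876.845968
x = (4950.411861·-147.372 − -109.860·7609.849961) / -2876.845968 = -37.007897
y = (-21.536·7609.849961 − 4950.411861·-55.076) / -2876.845968 = -37.806388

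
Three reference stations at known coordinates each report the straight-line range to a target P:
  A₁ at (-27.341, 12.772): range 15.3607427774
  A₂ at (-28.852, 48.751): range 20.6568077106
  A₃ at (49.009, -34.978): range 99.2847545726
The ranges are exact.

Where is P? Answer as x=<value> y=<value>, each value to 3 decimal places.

x=-27.639 y=28.130

eq1: (x + 27.341)² + (y − 12.772)² = 15.3607427774²
eq2: (x + 28.852)² + (y − 48.751)² = 20.6568077106²
eq3: (x − 49.009)² + (y + 34.978)² = 99.2847545726²
eq1−eq2, eq1−eq3 (x²,y² cancel):
  -3.022·x + 71.958·y = 2107.692354
  152.700·x − 95.500·y = -6906.821772
det = -3.022·-95.500 − 71.958·152.700 = -10699.385600
x = (2107.692354·-95.500 − 71.958·-6906.821772) / -10699.385600 = -27.638639
y = (-3.022·-6906.821772 − 2107.692354·152.700) / -10699.385600 = 28.129859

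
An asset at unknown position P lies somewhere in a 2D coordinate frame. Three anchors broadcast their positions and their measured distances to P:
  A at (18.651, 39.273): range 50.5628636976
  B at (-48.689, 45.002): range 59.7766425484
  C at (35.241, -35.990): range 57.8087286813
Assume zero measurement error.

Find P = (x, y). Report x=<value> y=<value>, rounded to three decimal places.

x=-11.187 y=-1.547

eq1: (x − 18.651)² + (y − 39.273)² = 50.5628636976²
eq2: (x + 48.689)² + (y − 45.002)² = 59.7766425484²
eq3: (x − 35.241)² + (y + 35.990)² = 57.8087286813²
eq2−eq3, eq2−eq1 (x²,y² cancel):
  167.860·x − 161.984·y = -1627.192661
  134.680·x − 11.458·y = -1488.926586
det = 167.860·-11.458 − -161.984·134.680 = 19892.665240
x = (-1627.192661·-11.458 − -161.984·-1488.926586) / 19892.665240 = -11.186933
y = (167.860·-1488.926586 − -1627.192661·134.680) / 19892.665240 = -1.547350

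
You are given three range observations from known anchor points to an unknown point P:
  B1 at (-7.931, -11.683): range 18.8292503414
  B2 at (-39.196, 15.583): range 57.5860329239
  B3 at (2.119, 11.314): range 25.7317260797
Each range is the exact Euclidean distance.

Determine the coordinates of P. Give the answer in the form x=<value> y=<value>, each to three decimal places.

x=10.860 y=-12.888

eq1: (x + 7.931)² + (y + 11.683)² = 18.8292503414²
eq2: (x + 39.196)² + (y − 15.583)² = 57.5860329239²
eq3: (x − 2.119)² + (y − 11.314)² = 25.7317260797²
eq2−eq3, eq2−eq1 (x²,y² cancel):
  82.630·x − 8.538·y = 1007.369913
  62.530·x − 54.532·y = 1381.847464
det = 82.630·-54.532 − -8.538·62.530 = -3972.098020
x = (1007.369913·-54.532 − -8.538·1381.847464) / -3972.098020 = 10.859672
y = (82.630·1381.847464 − 1007.369913·62.530) / -3972.098020 = -12.887702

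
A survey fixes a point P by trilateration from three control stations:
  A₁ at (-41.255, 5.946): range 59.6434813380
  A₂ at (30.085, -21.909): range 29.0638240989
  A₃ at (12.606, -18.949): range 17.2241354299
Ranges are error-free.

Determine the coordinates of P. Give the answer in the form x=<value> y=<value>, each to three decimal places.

x=3.449 y=-33.537

eq1: (x + 41.255)² + (y − 5.946)² = 59.6434813380²
eq2: (x − 30.085)² + (y + 21.909)² = 29.0638240989²
eq3: (x − 12.606)² + (y + 18.949)² = 17.2241354299²
eq2−eq3, eq2−eq1 (x²,y² cancel):
  -34.958·x + 5.920·y = -319.100639
  -142.680·x + 55.710·y = -2360.420560
det = -34.958·55.710 − 5.920·-142.680 = -1102.844580
x = (-319.100639·55.710 − 5.920·-2360.420560) / -1102.844580 = 3.448724
y = (-34.958·-2360.420560 − -319.100639·-142.680) / -1102.844580 = -33.537185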